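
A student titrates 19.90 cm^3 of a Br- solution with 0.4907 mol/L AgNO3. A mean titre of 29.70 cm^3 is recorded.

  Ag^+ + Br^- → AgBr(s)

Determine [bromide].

0.7324 mol/L

n(AgNO3) = 0.02970 L × 0.4907 mol/L = 0.01457 mol
n(Br-) = 0.01457 mol (1:1 mole ratio)
[Br-] = 0.01457 mol / 0.01990 L = 0.7324 mol/L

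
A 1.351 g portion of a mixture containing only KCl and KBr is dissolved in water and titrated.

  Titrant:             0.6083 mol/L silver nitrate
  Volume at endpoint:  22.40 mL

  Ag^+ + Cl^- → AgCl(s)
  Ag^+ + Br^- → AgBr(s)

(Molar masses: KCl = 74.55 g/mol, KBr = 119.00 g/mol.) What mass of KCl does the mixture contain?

0.4536 g

n(AgNO3) = 0.02240 × 0.6083 = 0.01363 mol
Let x = n(KCl), y = n(KBr).
Titrant: 1x + 1y = 0.01363;  mass: 74.55x + 119.00y = 1.351
Solving, x = 6.085 × 10^-3 mol, y = 7.541 × 10^-3 mol
mass of KCl = 6.085 × 10^-3 × 74.55 = 0.4536 g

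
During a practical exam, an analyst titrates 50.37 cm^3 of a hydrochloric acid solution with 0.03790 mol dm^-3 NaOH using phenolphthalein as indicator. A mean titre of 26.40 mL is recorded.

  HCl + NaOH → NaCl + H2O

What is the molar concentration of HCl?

0.01986 mol/L

n(NaOH) = 0.02640 L × 0.03790 mol/L = 1.001 × 10^-3 mol
n(HCl) = 1.001 × 10^-3 mol (1:1 mole ratio)
[HCl] = 1.001 × 10^-3 mol / 0.05037 L = 0.01986 mol/L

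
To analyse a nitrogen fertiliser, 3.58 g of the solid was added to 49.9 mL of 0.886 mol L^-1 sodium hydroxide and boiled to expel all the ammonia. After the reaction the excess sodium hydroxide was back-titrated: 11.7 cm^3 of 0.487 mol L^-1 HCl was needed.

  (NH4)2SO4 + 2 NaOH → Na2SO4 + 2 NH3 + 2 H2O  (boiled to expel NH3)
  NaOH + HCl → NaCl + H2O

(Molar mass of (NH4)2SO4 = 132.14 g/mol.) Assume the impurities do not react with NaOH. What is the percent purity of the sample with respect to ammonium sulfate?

n(NaOH) added = 0.0499 × 0.886 = 0.0442 mol
n(HCl) used in back-titration = 0.0117 × 0.487 = 5.70 × 10^-3 mol
n(NaOH) left over = 5.70 × 10^-3 mol (1:1 ratio)
n(NaOH) consumed by analyte = 0.0442 − 5.70 × 10^-3 = 0.0385 mol
From the 1:2 ratio, n((NH4)2SO4) = 1/2 × 0.0385 = 0.0193 mol
mass of (NH4)2SO4 = 0.0193 × 132.14 = 2.54 g
% (NH4)2SO4 = 2.54 / 3.58 × 100 = 71.1 %

71.1 %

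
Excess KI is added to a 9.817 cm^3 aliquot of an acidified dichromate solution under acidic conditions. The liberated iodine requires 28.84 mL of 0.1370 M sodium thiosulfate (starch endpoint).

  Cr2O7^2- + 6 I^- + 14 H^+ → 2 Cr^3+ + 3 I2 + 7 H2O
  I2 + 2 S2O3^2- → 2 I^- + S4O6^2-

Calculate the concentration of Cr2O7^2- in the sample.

n(S2O3^2-) = 0.02884 × 0.1370 = 3.951 × 10^-3 mol
n(I2) = n(S2O3^2-)/2 = 1.976 × 10^-3 mol
From the 1:3 ratio, n(Cr2O7^2-) in the aliquot = 1/3 × 1.976 × 10^-3 = 6.585 × 10^-4 mol
[Cr2O7^2-] = 6.585 × 10^-4 / 0.009817 = 0.06708 mol/L

0.06708 M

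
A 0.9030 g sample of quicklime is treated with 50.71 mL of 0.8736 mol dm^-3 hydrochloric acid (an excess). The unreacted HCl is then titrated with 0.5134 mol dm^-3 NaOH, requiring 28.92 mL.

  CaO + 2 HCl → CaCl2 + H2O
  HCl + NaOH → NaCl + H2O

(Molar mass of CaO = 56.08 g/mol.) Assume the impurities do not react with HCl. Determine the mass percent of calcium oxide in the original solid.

91.46 %

n(HCl) added = 0.05071 × 0.8736 = 0.04430 mol
n(NaOH) used in back-titration = 0.02892 × 0.5134 = 0.01485 mol
n(HCl) left over = 0.01485 mol (1:1 ratio)
n(HCl) consumed by analyte = 0.04430 − 0.01485 = 0.02945 mol
From the 1:2 ratio, n(CaO) = 1/2 × 0.02945 = 0.01473 mol
mass of CaO = 0.01473 × 56.08 = 0.8259 g
% CaO = 0.8259 / 0.9030 × 100 = 91.46 %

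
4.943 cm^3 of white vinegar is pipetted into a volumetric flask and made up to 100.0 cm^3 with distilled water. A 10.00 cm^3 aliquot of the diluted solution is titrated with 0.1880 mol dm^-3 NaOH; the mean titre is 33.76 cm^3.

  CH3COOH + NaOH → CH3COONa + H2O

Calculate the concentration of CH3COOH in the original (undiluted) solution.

n(NaOH) = 0.03376 × 0.1880 = 6.347 × 10^-3 mol
n(CH3COOH) in the aliquot = 6.347 × 10^-3 mol (1:1 ratio)
[CH3COOH]_dilute = 6.347 × 10^-3 / 0.01000 = 0.6347 mol/L
Dilution factor = 100.0 / 4.943 = 20.23
[CH3COOH]_stock = 0.6347 × 20.23 = 12.84 mol/L

12.84 mol/L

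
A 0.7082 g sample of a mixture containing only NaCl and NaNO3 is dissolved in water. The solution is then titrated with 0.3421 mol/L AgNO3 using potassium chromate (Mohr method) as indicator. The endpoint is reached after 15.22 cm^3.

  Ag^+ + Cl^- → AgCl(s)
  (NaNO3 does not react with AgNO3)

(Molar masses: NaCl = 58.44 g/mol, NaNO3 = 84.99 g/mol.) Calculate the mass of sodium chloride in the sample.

n(AgNO3) = 0.01522 × 0.3421 = 5.207 × 10^-3 mol
Let x = n(NaCl), y = n(NaNO3).
Titrant: 1x = 5.207 × 10^-3;  mass: 58.44x + 84.99y = 0.7082
Solving, x = 5.207 × 10^-3 mol, y = 4.753 × 10^-3 mol
mass of NaCl = 5.207 × 10^-3 × 58.44 = 0.3043 g

0.3043 g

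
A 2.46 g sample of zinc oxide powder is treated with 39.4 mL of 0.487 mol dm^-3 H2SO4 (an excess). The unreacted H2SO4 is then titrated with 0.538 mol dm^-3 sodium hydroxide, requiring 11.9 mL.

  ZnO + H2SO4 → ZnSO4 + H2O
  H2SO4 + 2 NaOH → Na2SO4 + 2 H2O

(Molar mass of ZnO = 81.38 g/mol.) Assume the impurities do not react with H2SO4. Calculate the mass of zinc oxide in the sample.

1.30 g

n(H2SO4) added = 0.0394 × 0.487 = 0.0192 mol
n(NaOH) used in back-titration = 0.0119 × 0.538 = 6.40 × 10^-3 mol
From the 1:2 ratio, n(H2SO4) left over = 1/2 × 6.40 × 10^-3 = 3.20 × 10^-3 mol
n(H2SO4) consumed by analyte = 0.0192 − 3.20 × 10^-3 = 0.0160 mol
n(ZnO) = 0.0160 mol (1:1 ratio)
mass of ZnO = 0.0160 × 81.38 = 1.30 g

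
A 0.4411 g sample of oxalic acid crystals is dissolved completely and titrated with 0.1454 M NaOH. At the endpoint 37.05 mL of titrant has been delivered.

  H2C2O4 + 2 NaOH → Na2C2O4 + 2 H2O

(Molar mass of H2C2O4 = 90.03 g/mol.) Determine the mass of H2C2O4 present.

n(NaOH) = 0.03705 L × 0.1454 mol/L = 5.387 × 10^-3 mol
From the 1:2 ratio, n(H2C2O4) = 1/2 × 5.387 × 10^-3 = 2.694 × 10^-3 mol
mass of H2C2O4 = 2.694 × 10^-3 × 90.03 g/mol = 0.2425 g

0.2425 g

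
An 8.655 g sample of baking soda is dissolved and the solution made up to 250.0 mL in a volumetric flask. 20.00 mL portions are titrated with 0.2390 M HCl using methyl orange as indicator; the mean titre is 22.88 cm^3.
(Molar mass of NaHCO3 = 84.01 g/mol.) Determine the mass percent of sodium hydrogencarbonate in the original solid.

NaHCO3 + HCl → NaCl + H2O + CO2
n(HCl) per titration = 0.02288 × 0.2390 = 5.468 × 10^-3 mol
n(NaHCO3) in each aliquot = 5.468 × 10^-3 mol (1:1 ratio)
n(NaHCO3) in the whole flask = 5.468 × 10^-3 × 250.0/20.00 = 0.06835 mol
mass of NaHCO3 = 0.06835 × 84.01 = 5.742 g
% NaHCO3 = 5.742 / 8.655 × 100 = 66.35 %

66.35 %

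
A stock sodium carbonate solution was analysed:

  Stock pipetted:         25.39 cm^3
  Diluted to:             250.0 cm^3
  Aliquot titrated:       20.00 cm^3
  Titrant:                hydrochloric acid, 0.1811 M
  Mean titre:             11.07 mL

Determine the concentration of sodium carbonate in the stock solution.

0.4935 M

Na2CO3 + 2 HCl → 2 NaCl + H2O + CO2
n(HCl) = 0.01107 × 0.1811 = 2.005 × 10^-3 mol
From the 1:2 ratio, n(Na2CO3) in the aliquot = 1/2 × 2.005 × 10^-3 = 1.002 × 10^-3 mol
[Na2CO3]_dilute = 1.002 × 10^-3 / 0.02000 = 0.05012 mol/L
Dilution factor = 250.0 / 25.39 = 9.846
[Na2CO3]_stock = 0.05012 × 9.846 = 0.4935 mol/L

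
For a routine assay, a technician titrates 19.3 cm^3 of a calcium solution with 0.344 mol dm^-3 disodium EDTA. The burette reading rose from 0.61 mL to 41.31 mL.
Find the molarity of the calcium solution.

Ca^2+ + EDTA^4- → [Ca(EDTA)]^2-
n(EDTA) = 0.0407 L × 0.344 mol/L = 0.0140 mol
n(Ca2+) = 0.0140 mol (1:1 mole ratio)
[Ca2+] = 0.0140 mol / 0.0193 L = 0.725 mol/L

0.725 mol/L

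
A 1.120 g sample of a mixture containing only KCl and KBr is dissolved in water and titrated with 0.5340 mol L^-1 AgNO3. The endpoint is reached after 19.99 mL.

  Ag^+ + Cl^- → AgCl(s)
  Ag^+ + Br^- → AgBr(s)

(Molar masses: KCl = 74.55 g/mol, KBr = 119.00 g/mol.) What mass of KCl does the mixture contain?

0.2521 g

n(AgNO3) = 0.01999 × 0.5340 = 0.01067 mol
Let x = n(KCl), y = n(KBr).
Titrant: 1x + 1y = 0.01067;  mass: 74.55x + 119.00y = 1.120
Solving, x = 3.381 × 10^-3 mol, y = 7.294 × 10^-3 mol
mass of KCl = 3.381 × 10^-3 × 74.55 = 0.2521 g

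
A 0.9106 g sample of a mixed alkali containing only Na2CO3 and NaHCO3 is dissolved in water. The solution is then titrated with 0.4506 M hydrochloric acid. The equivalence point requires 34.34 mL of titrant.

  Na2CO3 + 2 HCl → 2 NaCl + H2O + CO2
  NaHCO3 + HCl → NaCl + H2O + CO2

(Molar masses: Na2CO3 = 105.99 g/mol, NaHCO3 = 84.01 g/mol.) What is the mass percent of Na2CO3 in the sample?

n(HCl) = 0.03434 × 0.4506 = 0.01547 mol
Let x = n(Na2CO3), y = n(NaHCO3).
Titrant: 2x + 1y = 0.01547;  mass: 105.99x + 84.01y = 0.9106
Solving, x = 6.277 × 10^-3 mol, y = 2.920 × 10^-3 mol
mass of Na2CO3 = 6.277 × 10^-3 × 105.99 = 0.6653 g
% Na2CO3 = 0.6653 / 0.9106 × 100 = 73.06 %

73.06 %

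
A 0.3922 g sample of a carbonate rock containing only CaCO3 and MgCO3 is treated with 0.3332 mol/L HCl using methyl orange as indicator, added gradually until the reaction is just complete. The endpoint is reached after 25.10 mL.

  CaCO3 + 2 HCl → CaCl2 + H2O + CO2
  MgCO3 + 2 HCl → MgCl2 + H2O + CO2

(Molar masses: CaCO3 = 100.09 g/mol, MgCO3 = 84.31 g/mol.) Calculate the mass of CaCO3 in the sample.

0.2515 g

n(HCl) = 0.02510 × 0.3332 = 8.363 × 10^-3 mol
Let x = n(CaCO3), y = n(MgCO3).
Titrant: 2x + 2y = 8.363 × 10^-3;  mass: 100.09x + 84.31y = 0.3922
Solving, x = 2.512 × 10^-3 mol, y = 1.669 × 10^-3 mol
mass of CaCO3 = 2.512 × 10^-3 × 100.09 = 0.2515 g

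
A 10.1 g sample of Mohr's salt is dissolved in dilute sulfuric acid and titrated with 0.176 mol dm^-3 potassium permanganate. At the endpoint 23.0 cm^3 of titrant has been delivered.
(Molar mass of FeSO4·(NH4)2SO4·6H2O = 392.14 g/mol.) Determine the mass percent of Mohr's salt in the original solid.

78.6 %

MnO4^- + 5 Fe^2+ + 8 H^+ → Mn^2+ + 5 Fe^3+ + 4 H2O
n(KMnO4) = 0.0230 L × 0.176 mol/L = 4.05 × 10^-3 mol
From the 5:1 ratio, n(FeSO4·(NH4)2SO4·6H2O) = 5/1 × 4.05 × 10^-3 = 0.0202 mol
mass of FeSO4·(NH4)2SO4·6H2O = 0.0202 × 392.14 g/mol = 7.94 g
% FeSO4·(NH4)2SO4·6H2O = 7.94 / 10.1 × 100 = 78.6 %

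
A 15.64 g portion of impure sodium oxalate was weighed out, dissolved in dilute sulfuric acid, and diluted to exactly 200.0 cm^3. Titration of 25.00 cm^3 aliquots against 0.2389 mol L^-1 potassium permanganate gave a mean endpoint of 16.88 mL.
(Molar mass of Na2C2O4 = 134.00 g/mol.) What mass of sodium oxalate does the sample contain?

10.81 g

2 MnO4^- + 5 C2O4^2- + 16 H^+ → 2 Mn^2+ + 10 CO2 + 8 H2O
n(KMnO4) per titration = 0.01688 × 0.2389 = 4.033 × 10^-3 mol
From the 5:2 ratio, n(Na2C2O4) in each aliquot = 5/2 × 4.033 × 10^-3 = 0.01008 mol
n(Na2C2O4) in the whole flask = 0.01008 × 200.0/25.00 = 0.08065 mol
mass of Na2C2O4 = 0.08065 × 134.00 = 10.81 g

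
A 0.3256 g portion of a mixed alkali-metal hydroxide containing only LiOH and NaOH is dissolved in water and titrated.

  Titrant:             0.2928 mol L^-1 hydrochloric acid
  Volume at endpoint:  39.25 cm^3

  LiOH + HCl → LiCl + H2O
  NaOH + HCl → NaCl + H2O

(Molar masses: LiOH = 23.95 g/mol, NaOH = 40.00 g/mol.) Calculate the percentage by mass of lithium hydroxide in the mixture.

n(HCl) = 0.03925 × 0.2928 = 0.01149 mol
Let x = n(LiOH), y = n(NaOH).
Titrant: 1x + 1y = 0.01149;  mass: 23.95x + 40.00y = 0.3256
Solving, x = 8.355 × 10^-3 mol, y = 3.138 × 10^-3 mol
mass of LiOH = 8.355 × 10^-3 × 23.95 = 0.2001 g
% LiOH = 0.2001 / 0.3256 × 100 = 61.46 %

61.46 %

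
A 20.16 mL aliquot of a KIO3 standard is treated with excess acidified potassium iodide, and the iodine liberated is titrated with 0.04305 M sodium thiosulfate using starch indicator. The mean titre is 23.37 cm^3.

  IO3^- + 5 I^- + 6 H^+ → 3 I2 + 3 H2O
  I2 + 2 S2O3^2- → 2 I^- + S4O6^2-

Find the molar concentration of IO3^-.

0.008317 M

n(S2O3^2-) = 0.02337 × 0.04305 = 1.006 × 10^-3 mol
n(I2) = n(S2O3^2-)/2 = 5.030 × 10^-4 mol
From the 1:3 ratio, n(IO3^-) in the aliquot = 1/3 × 5.030 × 10^-4 = 1.677 × 10^-4 mol
[IO3^-] = 1.677 × 10^-4 / 0.02016 = 0.008317 mol/L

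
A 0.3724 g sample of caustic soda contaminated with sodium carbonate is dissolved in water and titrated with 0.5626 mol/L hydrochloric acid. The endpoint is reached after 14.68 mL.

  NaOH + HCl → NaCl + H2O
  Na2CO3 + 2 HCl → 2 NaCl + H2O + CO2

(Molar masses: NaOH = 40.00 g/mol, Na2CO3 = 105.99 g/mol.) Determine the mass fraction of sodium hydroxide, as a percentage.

n(HCl) = 0.01468 × 0.5626 = 8.259 × 10^-3 mol
Let x = n(NaOH), y = n(Na2CO3).
Titrant: 1x + 2y = 8.259 × 10^-3;  mass: 40.00x + 105.99y = 0.3724
Solving, x = 5.024 × 10^-3 mol, y = 1.618 × 10^-3 mol
mass of NaOH = 5.024 × 10^-3 × 40.00 = 0.2010 g
% NaOH = 0.2010 / 0.3724 × 100 = 53.96 %

53.96 %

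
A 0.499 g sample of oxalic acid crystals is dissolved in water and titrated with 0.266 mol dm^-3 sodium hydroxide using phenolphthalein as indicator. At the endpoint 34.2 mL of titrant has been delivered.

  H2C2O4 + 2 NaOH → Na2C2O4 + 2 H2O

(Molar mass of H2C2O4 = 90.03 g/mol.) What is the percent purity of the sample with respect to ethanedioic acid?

n(NaOH) = 0.0342 L × 0.266 mol/L = 9.10 × 10^-3 mol
From the 1:2 ratio, n(H2C2O4) = 1/2 × 9.10 × 10^-3 = 4.55 × 10^-3 mol
mass of H2C2O4 = 4.55 × 10^-3 × 90.03 g/mol = 0.410 g
% H2C2O4 = 0.410 / 0.499 × 100 = 82.1 %

82.1 %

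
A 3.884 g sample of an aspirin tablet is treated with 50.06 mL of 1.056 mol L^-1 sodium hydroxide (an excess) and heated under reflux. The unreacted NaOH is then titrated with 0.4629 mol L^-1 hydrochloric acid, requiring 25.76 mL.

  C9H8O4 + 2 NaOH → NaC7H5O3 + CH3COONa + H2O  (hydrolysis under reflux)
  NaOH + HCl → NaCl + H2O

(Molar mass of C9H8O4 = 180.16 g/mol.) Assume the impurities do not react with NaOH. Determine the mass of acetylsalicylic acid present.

n(NaOH) added = 0.05006 × 1.056 = 0.05286 mol
n(HCl) used in back-titration = 0.02576 × 0.4629 = 0.01192 mol
n(NaOH) left over = 0.01192 mol (1:1 ratio)
n(NaOH) consumed by analyte = 0.05286 − 0.01192 = 0.04094 mol
From the 1:2 ratio, n(C9H8O4) = 1/2 × 0.04094 = 0.02047 mol
mass of C9H8O4 = 0.02047 × 180.16 = 3.688 g

3.688 g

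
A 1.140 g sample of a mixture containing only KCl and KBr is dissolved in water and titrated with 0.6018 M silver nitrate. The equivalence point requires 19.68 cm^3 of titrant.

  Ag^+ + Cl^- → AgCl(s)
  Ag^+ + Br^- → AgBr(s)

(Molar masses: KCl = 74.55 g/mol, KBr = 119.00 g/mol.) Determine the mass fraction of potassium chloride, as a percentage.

n(AgNO3) = 0.01968 × 0.6018 = 0.01184 mol
Let x = n(KCl), y = n(KBr).
Titrant: 1x + 1y = 0.01184;  mass: 74.55x + 119.00y = 1.140
Solving, x = 6.060 × 10^-3 mol, y = 5.783 × 10^-3 mol
mass of KCl = 6.060 × 10^-3 × 74.55 = 0.4518 g
% KCl = 0.4518 / 1.140 × 100 = 39.63 %

39.63 %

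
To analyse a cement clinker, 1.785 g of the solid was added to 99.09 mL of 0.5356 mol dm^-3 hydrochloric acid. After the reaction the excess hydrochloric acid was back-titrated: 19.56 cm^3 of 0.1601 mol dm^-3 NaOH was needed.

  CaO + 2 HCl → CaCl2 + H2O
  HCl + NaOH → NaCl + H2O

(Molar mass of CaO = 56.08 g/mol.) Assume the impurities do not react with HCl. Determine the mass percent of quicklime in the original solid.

n(HCl) added = 0.09909 × 0.5356 = 0.05307 mol
n(NaOH) used in back-titration = 0.01956 × 0.1601 = 3.132 × 10^-3 mol
n(HCl) left over = 3.132 × 10^-3 mol (1:1 ratio)
n(HCl) consumed by analyte = 0.05307 − 3.132 × 10^-3 = 0.04994 mol
From the 1:2 ratio, n(CaO) = 1/2 × 0.04994 = 0.02497 mol
mass of CaO = 0.02497 × 56.08 = 1.400 g
% CaO = 1.400 / 1.785 × 100 = 78.45 %

78.45 %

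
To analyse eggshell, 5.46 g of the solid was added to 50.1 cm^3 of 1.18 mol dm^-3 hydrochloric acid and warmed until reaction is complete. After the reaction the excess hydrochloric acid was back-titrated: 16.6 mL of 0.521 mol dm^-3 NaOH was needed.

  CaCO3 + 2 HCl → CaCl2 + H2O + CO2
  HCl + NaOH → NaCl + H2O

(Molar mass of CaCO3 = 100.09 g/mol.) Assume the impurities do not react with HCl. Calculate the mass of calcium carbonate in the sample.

2.53 g

n(HCl) added = 0.0501 × 1.18 = 0.0591 mol
n(NaOH) used in back-titration = 0.0166 × 0.521 = 8.65 × 10^-3 mol
n(HCl) left over = 8.65 × 10^-3 mol (1:1 ratio)
n(HCl) consumed by analyte = 0.0591 − 8.65 × 10^-3 = 0.0505 mol
From the 1:2 ratio, n(CaCO3) = 1/2 × 0.0505 = 0.0252 mol
mass of CaCO3 = 0.0252 × 100.09 = 2.53 g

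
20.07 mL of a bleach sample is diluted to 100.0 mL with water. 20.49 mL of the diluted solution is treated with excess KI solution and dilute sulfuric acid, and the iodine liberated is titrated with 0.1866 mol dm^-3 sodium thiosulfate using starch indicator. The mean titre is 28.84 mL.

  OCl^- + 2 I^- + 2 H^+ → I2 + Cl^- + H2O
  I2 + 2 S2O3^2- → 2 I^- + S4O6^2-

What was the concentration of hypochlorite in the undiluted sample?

0.6543 mol/L

n(S2O3^2-) = 0.02884 × 0.1866 = 5.382 × 10^-3 mol
n(I2) = n(S2O3^2-)/2 = 2.691 × 10^-3 mol
n(OCl^-) in the aliquot = 2.691 × 10^-3 mol (1:1 ratio)
[OCl^-]_dilute = 2.691 × 10^-3 / 0.02049 = 0.1313 mol/L
[OCl^-]_original = 0.1313 × 100.0/20.07 = 0.6543 mol/L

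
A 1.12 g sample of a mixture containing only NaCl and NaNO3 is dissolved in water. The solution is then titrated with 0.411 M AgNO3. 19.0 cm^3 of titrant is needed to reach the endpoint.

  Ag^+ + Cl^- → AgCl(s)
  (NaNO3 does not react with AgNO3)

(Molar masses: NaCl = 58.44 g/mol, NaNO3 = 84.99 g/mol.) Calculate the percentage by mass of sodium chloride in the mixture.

40.7 %

n(AgNO3) = 0.0190 × 0.411 = 7.81 × 10^-3 mol
Let x = n(NaCl), y = n(NaNO3).
Titrant: 1x = 7.81 × 10^-3;  mass: 58.44x + 84.99y = 1.12
Solving, x = 7.81 × 10^-3 mol, y = 7.81 × 10^-3 mol
mass of NaCl = 7.81 × 10^-3 × 58.44 = 0.456 g
% NaCl = 0.456 / 1.12 × 100 = 40.7 %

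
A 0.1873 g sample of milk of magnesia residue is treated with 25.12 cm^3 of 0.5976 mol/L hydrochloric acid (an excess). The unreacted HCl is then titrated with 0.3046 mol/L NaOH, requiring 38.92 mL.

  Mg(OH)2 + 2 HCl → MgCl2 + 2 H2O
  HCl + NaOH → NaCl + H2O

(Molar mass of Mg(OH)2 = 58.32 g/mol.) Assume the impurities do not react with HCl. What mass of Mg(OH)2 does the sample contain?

n(HCl) added = 0.02512 × 0.5976 = 0.01501 mol
n(NaOH) used in back-titration = 0.03892 × 0.3046 = 0.01186 mol
n(HCl) left over = 0.01186 mol (1:1 ratio)
n(HCl) consumed by analyte = 0.01501 − 0.01186 = 3.157 × 10^-3 mol
From the 1:2 ratio, n(Mg(OH)2) = 1/2 × 3.157 × 10^-3 = 1.578 × 10^-3 mol
mass of Mg(OH)2 = 1.578 × 10^-3 × 58.32 = 0.09205 g

0.09205 g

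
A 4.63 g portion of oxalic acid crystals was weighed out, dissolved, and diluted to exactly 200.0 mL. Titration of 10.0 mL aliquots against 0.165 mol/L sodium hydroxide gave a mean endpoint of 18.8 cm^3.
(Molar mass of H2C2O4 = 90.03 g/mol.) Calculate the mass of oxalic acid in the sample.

H2C2O4 + 2 NaOH → Na2C2O4 + 2 H2O
n(NaOH) per titration = 0.0188 × 0.165 = 3.10 × 10^-3 mol
From the 1:2 ratio, n(H2C2O4) in each aliquot = 1/2 × 3.10 × 10^-3 = 1.55 × 10^-3 mol
n(H2C2O4) in the whole flask = 1.55 × 10^-3 × 200.0/10.0 = 0.0310 mol
mass of H2C2O4 = 0.0310 × 90.03 = 2.79 g

2.79 g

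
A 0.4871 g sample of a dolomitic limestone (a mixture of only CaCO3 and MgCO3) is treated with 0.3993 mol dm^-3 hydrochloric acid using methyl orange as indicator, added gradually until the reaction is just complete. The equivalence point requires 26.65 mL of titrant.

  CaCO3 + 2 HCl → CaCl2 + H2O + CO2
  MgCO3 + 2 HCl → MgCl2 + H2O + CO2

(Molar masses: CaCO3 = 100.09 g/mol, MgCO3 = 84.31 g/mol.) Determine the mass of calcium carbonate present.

n(HCl) = 0.02665 × 0.3993 = 0.01064 mol
Let x = n(CaCO3), y = n(MgCO3).
Titrant: 2x + 2y = 0.01064;  mass: 100.09x + 84.31y = 0.4871
Solving, x = 2.441 × 10^-3 mol, y = 2.880 × 10^-3 mol
mass of CaCO3 = 2.441 × 10^-3 × 100.09 = 0.2443 g

0.2443 g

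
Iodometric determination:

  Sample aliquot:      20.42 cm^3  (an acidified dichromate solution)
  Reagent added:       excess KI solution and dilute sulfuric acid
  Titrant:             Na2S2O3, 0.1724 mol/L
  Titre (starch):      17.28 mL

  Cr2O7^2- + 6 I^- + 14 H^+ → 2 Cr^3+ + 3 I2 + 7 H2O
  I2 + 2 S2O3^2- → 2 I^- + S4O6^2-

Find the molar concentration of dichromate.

n(S2O3^2-) = 0.01728 × 0.1724 = 2.979 × 10^-3 mol
n(I2) = n(S2O3^2-)/2 = 1.490 × 10^-3 mol
From the 1:3 ratio, n(Cr2O7^2-) in the aliquot = 1/3 × 1.490 × 10^-3 = 4.965 × 10^-4 mol
[Cr2O7^2-] = 4.965 × 10^-4 / 0.02042 = 0.02431 mol/L

0.02431 mol/L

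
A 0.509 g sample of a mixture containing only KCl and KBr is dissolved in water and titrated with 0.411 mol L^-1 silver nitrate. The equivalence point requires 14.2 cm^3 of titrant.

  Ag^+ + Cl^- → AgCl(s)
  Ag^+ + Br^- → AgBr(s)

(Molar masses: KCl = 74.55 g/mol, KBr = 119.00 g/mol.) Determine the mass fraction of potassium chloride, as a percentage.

n(AgNO3) = 0.0142 × 0.411 = 5.84 × 10^-3 mol
Let x = n(KCl), y = n(KBr).
Titrant: 1x + 1y = 5.84 × 10^-3;  mass: 74.55x + 119.00y = 0.509
Solving, x = 4.17 × 10^-3 mol, y = 1.66 × 10^-3 mol
mass of KCl = 4.17 × 10^-3 × 74.55 = 0.311 g
% KCl = 0.311 / 0.509 × 100 = 61.1 %

61.1 %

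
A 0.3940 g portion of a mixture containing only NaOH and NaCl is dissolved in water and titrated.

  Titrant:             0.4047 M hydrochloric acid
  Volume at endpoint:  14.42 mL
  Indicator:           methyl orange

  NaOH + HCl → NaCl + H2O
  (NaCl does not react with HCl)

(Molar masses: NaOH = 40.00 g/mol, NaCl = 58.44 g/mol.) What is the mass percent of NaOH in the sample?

59.25 %

n(HCl) = 0.01442 × 0.4047 = 5.836 × 10^-3 mol
Let x = n(NaOH), y = n(NaCl).
Titrant: 1x = 5.836 × 10^-3;  mass: 40.00x + 58.44y = 0.3940
Solving, x = 5.836 × 10^-3 mol, y = 2.748 × 10^-3 mol
mass of NaOH = 5.836 × 10^-3 × 40.00 = 0.2334 g
% NaOH = 0.2334 / 0.3940 × 100 = 59.25 %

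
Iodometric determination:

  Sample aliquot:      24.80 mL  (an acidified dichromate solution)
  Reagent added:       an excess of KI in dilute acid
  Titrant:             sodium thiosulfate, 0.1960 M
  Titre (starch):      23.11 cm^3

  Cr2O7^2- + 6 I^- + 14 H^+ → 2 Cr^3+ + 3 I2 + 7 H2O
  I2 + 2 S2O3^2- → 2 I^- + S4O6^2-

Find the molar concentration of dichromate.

n(S2O3^2-) = 0.02311 × 0.1960 = 4.530 × 10^-3 mol
n(I2) = n(S2O3^2-)/2 = 2.265 × 10^-3 mol
From the 1:3 ratio, n(Cr2O7^2-) in the aliquot = 1/3 × 2.265 × 10^-3 = 7.549 × 10^-4 mol
[Cr2O7^2-] = 7.549 × 10^-4 / 0.02480 = 0.03044 mol/L

0.03044 M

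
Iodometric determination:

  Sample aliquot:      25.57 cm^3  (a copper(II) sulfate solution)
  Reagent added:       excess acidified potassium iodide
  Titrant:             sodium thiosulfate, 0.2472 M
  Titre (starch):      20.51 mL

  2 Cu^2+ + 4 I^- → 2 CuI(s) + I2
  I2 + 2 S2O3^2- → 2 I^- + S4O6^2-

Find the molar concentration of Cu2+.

n(S2O3^2-) = 0.02051 × 0.2472 = 5.070 × 10^-3 mol
n(I2) = n(S2O3^2-)/2 = 2.535 × 10^-3 mol
From the 2:1 ratio, n(Cu2+) in the aliquot = 2/1 × 2.535 × 10^-3 = 5.070 × 10^-3 mol
[Cu2+] = 5.070 × 10^-3 / 0.02557 = 0.1983 mol/L

0.1983 M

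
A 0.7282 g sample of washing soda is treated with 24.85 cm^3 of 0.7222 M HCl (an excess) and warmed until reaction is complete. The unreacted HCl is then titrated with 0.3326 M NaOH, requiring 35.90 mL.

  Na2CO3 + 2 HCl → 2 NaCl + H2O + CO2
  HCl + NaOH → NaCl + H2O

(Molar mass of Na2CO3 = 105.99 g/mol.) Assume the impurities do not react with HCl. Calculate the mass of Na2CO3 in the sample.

0.3183 g

n(HCl) added = 0.02485 × 0.7222 = 0.01795 mol
n(NaOH) used in back-titration = 0.03590 × 0.3326 = 0.01194 mol
n(HCl) left over = 0.01194 mol (1:1 ratio)
n(HCl) consumed by analyte = 0.01795 − 0.01194 = 6.006 × 10^-3 mol
From the 1:2 ratio, n(Na2CO3) = 1/2 × 6.006 × 10^-3 = 3.003 × 10^-3 mol
mass of Na2CO3 = 3.003 × 10^-3 × 105.99 = 0.3183 g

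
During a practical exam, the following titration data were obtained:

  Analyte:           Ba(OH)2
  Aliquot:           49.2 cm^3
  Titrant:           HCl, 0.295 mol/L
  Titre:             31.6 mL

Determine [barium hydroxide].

Ba(OH)2 + 2 HCl → BaCl2 + 2 H2O
n(HCl) = 0.0316 L × 0.295 mol/L = 9.32 × 10^-3 mol
From the 1:2 mole ratio, n(Ba(OH)2) = 1/2 × 9.32 × 10^-3 = 4.66 × 10^-3 mol
[Ba(OH)2] = 4.66 × 10^-3 mol / 0.0492 L = 0.0947 mol/L

0.0947 mol/L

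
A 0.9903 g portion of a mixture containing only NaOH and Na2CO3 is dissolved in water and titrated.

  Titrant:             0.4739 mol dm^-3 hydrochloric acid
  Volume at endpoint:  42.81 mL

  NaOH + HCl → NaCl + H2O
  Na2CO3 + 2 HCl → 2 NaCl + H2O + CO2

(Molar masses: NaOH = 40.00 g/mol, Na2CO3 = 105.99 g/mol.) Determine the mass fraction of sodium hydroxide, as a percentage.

26.37 %

n(HCl) = 0.04281 × 0.4739 = 0.02029 mol
Let x = n(NaOH), y = n(Na2CO3).
Titrant: 1x + 2y = 0.02029;  mass: 40.00x + 105.99y = 0.9903
Solving, x = 6.529 × 10^-3 mol, y = 6.879 × 10^-3 mol
mass of NaOH = 6.529 × 10^-3 × 40.00 = 0.2612 g
% NaOH = 0.2612 / 0.9903 × 100 = 26.37 %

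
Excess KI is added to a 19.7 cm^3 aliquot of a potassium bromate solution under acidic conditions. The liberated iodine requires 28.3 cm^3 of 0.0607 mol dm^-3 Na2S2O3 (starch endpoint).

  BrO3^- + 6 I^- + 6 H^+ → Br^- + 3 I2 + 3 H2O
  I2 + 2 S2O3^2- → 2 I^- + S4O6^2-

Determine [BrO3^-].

n(S2O3^2-) = 0.0283 × 0.0607 = 1.72 × 10^-3 mol
n(I2) = n(S2O3^2-)/2 = 8.59 × 10^-4 mol
From the 1:3 ratio, n(BrO3^-) in the aliquot = 1/3 × 8.59 × 10^-4 = 2.86 × 10^-4 mol
[BrO3^-] = 2.86 × 10^-4 / 0.0197 = 0.0145 mol/L

0.0145 mol/L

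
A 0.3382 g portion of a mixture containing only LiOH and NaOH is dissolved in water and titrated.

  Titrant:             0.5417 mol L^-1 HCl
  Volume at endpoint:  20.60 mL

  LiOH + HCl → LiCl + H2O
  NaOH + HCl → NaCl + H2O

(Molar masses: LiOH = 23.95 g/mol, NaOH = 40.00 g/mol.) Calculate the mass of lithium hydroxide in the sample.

0.1614 g

n(HCl) = 0.02060 × 0.5417 = 0.01116 mol
Let x = n(LiOH), y = n(NaOH).
Titrant: 1x + 1y = 0.01116;  mass: 23.95x + 40.00y = 0.3382
Solving, x = 6.739 × 10^-3 mol, y = 4.420 × 10^-3 mol
mass of LiOH = 6.739 × 10^-3 × 23.95 = 0.1614 g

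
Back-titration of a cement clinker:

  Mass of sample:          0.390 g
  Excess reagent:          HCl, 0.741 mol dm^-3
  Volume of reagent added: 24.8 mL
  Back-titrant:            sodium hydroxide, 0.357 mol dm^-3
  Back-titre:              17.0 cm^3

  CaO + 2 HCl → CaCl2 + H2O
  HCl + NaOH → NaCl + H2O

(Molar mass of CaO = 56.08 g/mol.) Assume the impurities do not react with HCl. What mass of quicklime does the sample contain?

0.345 g

n(HCl) added = 0.0248 × 0.741 = 0.0184 mol
n(NaOH) used in back-titration = 0.0170 × 0.357 = 6.07 × 10^-3 mol
n(HCl) left over = 6.07 × 10^-3 mol (1:1 ratio)
n(HCl) consumed by analyte = 0.0184 − 6.07 × 10^-3 = 0.0123 mol
From the 1:2 ratio, n(CaO) = 1/2 × 0.0123 = 6.15 × 10^-3 mol
mass of CaO = 6.15 × 10^-3 × 56.08 = 0.345 g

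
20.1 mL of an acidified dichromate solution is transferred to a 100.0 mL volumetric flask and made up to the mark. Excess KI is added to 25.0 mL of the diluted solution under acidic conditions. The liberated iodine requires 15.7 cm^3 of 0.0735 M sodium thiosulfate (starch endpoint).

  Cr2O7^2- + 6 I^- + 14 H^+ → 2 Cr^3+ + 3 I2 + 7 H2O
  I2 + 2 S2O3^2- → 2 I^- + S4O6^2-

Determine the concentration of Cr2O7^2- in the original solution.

n(S2O3^2-) = 0.0157 × 0.0735 = 1.15 × 10^-3 mol
n(I2) = n(S2O3^2-)/2 = 5.77 × 10^-4 mol
From the 1:3 ratio, n(Cr2O7^2-) in the aliquot = 1/3 × 5.77 × 10^-4 = 1.92 × 10^-4 mol
[Cr2O7^2-]_dilute = 1.92 × 10^-4 / 0.0250 = 0.00769 mol/L
[Cr2O7^2-]_original = 0.00769 × 100.0/20.1 = 0.0383 mol/L

0.0383 M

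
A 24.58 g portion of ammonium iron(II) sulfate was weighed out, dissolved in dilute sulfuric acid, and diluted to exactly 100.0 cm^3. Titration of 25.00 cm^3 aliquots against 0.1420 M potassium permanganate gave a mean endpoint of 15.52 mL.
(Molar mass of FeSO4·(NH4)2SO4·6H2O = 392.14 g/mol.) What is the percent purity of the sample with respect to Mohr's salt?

MnO4^- + 5 Fe^2+ + 8 H^+ → Mn^2+ + 5 Fe^3+ + 4 H2O
n(KMnO4) per titration = 0.01552 × 0.1420 = 2.204 × 10^-3 mol
From the 5:1 ratio, n(FeSO4·(NH4)2SO4·6H2O) in each aliquot = 5/1 × 2.204 × 10^-3 = 0.01102 mol
n(FeSO4·(NH4)2SO4·6H2O) in the whole flask = 0.01102 × 100.0/25.00 = 0.04408 mol
mass of FeSO4·(NH4)2SO4·6H2O = 0.04408 × 392.14 = 17.28 g
% FeSO4·(NH4)2SO4·6H2O = 17.28 / 24.58 × 100 = 70.32 %

70.32 %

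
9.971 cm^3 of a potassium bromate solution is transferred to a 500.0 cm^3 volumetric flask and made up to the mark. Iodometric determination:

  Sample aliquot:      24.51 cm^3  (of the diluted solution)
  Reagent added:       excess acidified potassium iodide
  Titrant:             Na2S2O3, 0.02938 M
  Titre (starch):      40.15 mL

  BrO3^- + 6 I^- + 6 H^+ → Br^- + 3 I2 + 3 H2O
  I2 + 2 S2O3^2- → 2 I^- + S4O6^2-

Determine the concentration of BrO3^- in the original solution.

0.4022 M

n(S2O3^2-) = 0.04015 × 0.02938 = 1.180 × 10^-3 mol
n(I2) = n(S2O3^2-)/2 = 5.898 × 10^-4 mol
From the 1:3 ratio, n(BrO3^-) in the aliquot = 1/3 × 5.898 × 10^-4 = 1.966 × 10^-4 mol
[BrO3^-]_dilute = 1.966 × 10^-4 / 0.02451 = 0.008021 mol/L
[BrO3^-]_original = 0.008021 × 500.0/9.971 = 0.4022 mol/L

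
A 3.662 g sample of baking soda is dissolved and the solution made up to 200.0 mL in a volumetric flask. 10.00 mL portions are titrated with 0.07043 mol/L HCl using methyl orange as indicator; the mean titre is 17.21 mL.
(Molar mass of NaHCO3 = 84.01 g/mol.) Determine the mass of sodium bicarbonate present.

NaHCO3 + HCl → NaCl + H2O + CO2
n(HCl) per titration = 0.01721 × 0.07043 = 1.212 × 10^-3 mol
n(NaHCO3) in each aliquot = 1.212 × 10^-3 mol (1:1 ratio)
n(NaHCO3) in the whole flask = 1.212 × 10^-3 × 200.0/10.00 = 0.02424 mol
mass of NaHCO3 = 0.02424 × 84.01 = 2.037 g

2.037 g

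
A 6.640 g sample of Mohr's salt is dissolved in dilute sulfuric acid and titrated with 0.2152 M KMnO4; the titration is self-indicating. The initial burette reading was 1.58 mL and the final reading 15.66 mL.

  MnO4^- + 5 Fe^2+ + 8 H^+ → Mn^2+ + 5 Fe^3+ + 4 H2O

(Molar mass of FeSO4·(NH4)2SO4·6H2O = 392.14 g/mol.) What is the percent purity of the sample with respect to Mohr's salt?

89.47 %

n(KMnO4) = 0.01408 L × 0.2152 mol/L = 3.030 × 10^-3 mol
From the 5:1 ratio, n(FeSO4·(NH4)2SO4·6H2O) = 5/1 × 3.030 × 10^-3 = 0.01515 mol
mass of FeSO4·(NH4)2SO4·6H2O = 0.01515 × 392.14 g/mol = 5.941 g
% FeSO4·(NH4)2SO4·6H2O = 5.941 / 6.640 × 100 = 89.47 %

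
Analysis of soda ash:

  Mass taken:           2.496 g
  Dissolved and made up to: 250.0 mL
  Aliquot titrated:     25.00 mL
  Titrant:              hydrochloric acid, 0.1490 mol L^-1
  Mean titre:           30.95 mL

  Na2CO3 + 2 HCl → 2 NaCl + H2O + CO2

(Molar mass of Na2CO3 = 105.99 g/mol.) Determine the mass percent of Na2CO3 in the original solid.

n(HCl) per titration = 0.03095 × 0.1490 = 4.612 × 10^-3 mol
From the 1:2 ratio, n(Na2CO3) in each aliquot = 1/2 × 4.612 × 10^-3 = 2.306 × 10^-3 mol
n(Na2CO3) in the whole flask = 2.306 × 10^-3 × 250.0/25.00 = 0.02306 mol
mass of Na2CO3 = 0.02306 × 105.99 = 2.444 g
% Na2CO3 = 2.444 / 2.496 × 100 = 97.91 %

97.91 %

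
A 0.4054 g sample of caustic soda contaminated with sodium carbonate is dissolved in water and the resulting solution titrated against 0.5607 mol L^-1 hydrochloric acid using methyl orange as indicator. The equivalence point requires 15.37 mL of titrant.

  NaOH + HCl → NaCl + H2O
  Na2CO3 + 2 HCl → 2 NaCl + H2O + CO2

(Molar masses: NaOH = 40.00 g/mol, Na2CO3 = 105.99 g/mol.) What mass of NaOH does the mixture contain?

0.1579 g

n(HCl) = 0.01537 × 0.5607 = 8.618 × 10^-3 mol
Let x = n(NaOH), y = n(Na2CO3).
Titrant: 1x + 2y = 8.618 × 10^-3;  mass: 40.00x + 105.99y = 0.4054
Solving, x = 3.948 × 10^-3 mol, y = 2.335 × 10^-3 mol
mass of NaOH = 3.948 × 10^-3 × 40.00 = 0.1579 g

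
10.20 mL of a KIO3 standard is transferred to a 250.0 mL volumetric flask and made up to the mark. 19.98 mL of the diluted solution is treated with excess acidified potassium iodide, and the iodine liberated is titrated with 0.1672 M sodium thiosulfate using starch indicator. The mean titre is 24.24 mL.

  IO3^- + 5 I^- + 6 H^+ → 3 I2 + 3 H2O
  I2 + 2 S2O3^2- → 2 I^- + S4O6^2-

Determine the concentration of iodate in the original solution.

n(S2O3^2-) = 0.02424 × 0.1672 = 4.053 × 10^-3 mol
n(I2) = n(S2O3^2-)/2 = 2.026 × 10^-3 mol
From the 1:3 ratio, n(IO3^-) in the aliquot = 1/3 × 2.026 × 10^-3 = 6.755 × 10^-4 mol
[IO3^-]_dilute = 6.755 × 10^-4 / 0.01998 = 0.03381 mol/L
[IO3^-]_original = 0.03381 × 250.0/10.20 = 0.8286 mol/L

0.8286 M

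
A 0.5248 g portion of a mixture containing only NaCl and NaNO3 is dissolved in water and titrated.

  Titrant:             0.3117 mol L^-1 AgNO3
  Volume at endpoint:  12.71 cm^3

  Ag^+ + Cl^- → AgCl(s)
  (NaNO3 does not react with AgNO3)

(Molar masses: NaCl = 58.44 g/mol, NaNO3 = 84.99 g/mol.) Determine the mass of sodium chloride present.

n(AgNO3) = 0.01271 × 0.3117 = 3.962 × 10^-3 mol
Let x = n(NaCl), y = n(NaNO3).
Titrant: 1x = 3.962 × 10^-3;  mass: 58.44x + 84.99y = 0.5248
Solving, x = 3.962 × 10^-3 mol, y = 3.451 × 10^-3 mol
mass of NaCl = 3.962 × 10^-3 × 58.44 = 0.2315 g

0.2315 g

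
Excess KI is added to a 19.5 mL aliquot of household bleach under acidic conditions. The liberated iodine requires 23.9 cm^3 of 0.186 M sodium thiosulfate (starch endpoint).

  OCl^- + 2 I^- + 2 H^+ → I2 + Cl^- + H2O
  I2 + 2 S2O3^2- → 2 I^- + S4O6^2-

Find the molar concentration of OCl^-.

0.114 M

n(S2O3^2-) = 0.0239 × 0.186 = 4.45 × 10^-3 mol
n(I2) = n(S2O3^2-)/2 = 2.22 × 10^-3 mol
n(OCl^-) in the aliquot = 2.22 × 10^-3 mol (1:1 ratio)
[OCl^-] = 2.22 × 10^-3 / 0.0195 = 0.114 mol/L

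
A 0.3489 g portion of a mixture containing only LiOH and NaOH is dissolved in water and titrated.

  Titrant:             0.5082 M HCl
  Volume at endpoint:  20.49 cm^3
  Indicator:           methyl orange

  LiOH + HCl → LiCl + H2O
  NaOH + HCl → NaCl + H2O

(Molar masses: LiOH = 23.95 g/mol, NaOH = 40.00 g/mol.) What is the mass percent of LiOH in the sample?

n(HCl) = 0.02049 × 0.5082 = 0.01041 mol
Let x = n(LiOH), y = n(NaOH).
Titrant: 1x + 1y = 0.01041;  mass: 23.95x + 40.00y = 0.3489
Solving, x = 4.213 × 10^-3 mol, y = 6.200 × 10^-3 mol
mass of LiOH = 4.213 × 10^-3 × 23.95 = 0.1009 g
% LiOH = 0.1009 / 0.3489 × 100 = 28.92 %

28.92 %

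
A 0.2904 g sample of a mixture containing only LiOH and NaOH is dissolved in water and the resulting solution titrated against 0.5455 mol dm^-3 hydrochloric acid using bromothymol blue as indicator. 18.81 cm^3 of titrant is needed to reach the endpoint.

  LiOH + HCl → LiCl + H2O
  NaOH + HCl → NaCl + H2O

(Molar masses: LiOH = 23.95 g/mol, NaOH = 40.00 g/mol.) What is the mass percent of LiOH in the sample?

61.68 %

n(HCl) = 0.01881 × 0.5455 = 0.01026 mol
Let x = n(LiOH), y = n(NaOH).
Titrant: 1x + 1y = 0.01026;  mass: 23.95x + 40.00y = 0.2904
Solving, x = 7.479 × 10^-3 mol, y = 2.782 × 10^-3 mol
mass of LiOH = 7.479 × 10^-3 × 23.95 = 0.1791 g
% LiOH = 0.1791 / 0.2904 × 100 = 61.68 %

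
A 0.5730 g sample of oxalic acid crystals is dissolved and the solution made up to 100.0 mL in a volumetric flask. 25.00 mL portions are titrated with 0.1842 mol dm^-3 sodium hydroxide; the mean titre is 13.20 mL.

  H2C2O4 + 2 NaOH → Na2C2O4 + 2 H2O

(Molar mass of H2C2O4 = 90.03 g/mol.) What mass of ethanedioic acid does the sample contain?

n(NaOH) per titration = 0.01320 × 0.1842 = 2.431 × 10^-3 mol
From the 1:2 ratio, n(H2C2O4) in each aliquot = 1/2 × 2.431 × 10^-3 = 1.216 × 10^-3 mol
n(H2C2O4) in the whole flask = 1.216 × 10^-3 × 100.0/25.00 = 4.863 × 10^-3 mol
mass of H2C2O4 = 4.863 × 10^-3 × 90.03 = 0.4378 g

0.4378 g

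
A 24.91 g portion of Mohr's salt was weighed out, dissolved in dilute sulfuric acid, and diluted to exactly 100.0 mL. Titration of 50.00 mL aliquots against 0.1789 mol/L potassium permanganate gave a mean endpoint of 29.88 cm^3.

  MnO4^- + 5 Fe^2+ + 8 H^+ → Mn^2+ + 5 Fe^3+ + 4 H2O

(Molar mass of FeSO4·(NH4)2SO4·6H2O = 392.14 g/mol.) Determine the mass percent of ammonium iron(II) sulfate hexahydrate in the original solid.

n(KMnO4) per titration = 0.02988 × 0.1789 = 5.346 × 10^-3 mol
From the 5:1 ratio, n(FeSO4·(NH4)2SO4·6H2O) in each aliquot = 5/1 × 5.346 × 10^-3 = 0.02673 mol
n(FeSO4·(NH4)2SO4·6H2O) in the whole flask = 0.02673 × 100.0/50.00 = 0.05346 mol
mass of FeSO4·(NH4)2SO4·6H2O = 0.05346 × 392.14 = 20.96 g
% FeSO4·(NH4)2SO4·6H2O = 20.96 / 24.91 × 100 = 84.15 %

84.15 %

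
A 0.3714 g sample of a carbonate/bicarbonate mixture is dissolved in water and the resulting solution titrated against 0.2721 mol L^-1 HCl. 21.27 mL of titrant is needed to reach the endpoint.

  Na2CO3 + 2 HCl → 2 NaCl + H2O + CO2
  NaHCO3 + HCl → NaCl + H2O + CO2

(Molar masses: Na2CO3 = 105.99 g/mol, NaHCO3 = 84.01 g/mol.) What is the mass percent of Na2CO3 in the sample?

52.82 %

n(HCl) = 0.02127 × 0.2721 = 5.788 × 10^-3 mol
Let x = n(Na2CO3), y = n(NaHCO3).
Titrant: 2x + 1y = 5.788 × 10^-3;  mass: 105.99x + 84.01y = 0.3714
Solving, x = 1.851 × 10^-3 mol, y = 2.086 × 10^-3 mol
mass of Na2CO3 = 1.851 × 10^-3 × 105.99 = 0.1962 g
% Na2CO3 = 0.1962 / 0.3714 × 100 = 52.82 %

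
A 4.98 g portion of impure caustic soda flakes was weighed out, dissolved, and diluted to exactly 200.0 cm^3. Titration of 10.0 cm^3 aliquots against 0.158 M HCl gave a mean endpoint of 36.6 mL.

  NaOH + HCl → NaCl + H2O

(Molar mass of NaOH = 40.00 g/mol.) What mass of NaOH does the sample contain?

n(HCl) per titration = 0.0366 × 0.158 = 5.78 × 10^-3 mol
n(NaOH) in each aliquot = 5.78 × 10^-3 mol (1:1 ratio)
n(NaOH) in the whole flask = 5.78 × 10^-3 × 200.0/10.0 = 0.116 mol
mass of NaOH = 0.116 × 40.00 = 4.63 g

4.63 g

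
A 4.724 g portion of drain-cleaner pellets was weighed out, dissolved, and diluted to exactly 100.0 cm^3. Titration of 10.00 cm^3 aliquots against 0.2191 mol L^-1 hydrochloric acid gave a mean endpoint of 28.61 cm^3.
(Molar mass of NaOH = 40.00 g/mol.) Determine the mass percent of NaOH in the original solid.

NaOH + HCl → NaCl + H2O
n(HCl) per titration = 0.02861 × 0.2191 = 6.268 × 10^-3 mol
n(NaOH) in each aliquot = 6.268 × 10^-3 mol (1:1 ratio)
n(NaOH) in the whole flask = 6.268 × 10^-3 × 100.0/10.00 = 0.06268 mol
mass of NaOH = 0.06268 × 40.00 = 2.507 g
% NaOH = 2.507 / 4.724 × 100 = 53.08 %

53.08 %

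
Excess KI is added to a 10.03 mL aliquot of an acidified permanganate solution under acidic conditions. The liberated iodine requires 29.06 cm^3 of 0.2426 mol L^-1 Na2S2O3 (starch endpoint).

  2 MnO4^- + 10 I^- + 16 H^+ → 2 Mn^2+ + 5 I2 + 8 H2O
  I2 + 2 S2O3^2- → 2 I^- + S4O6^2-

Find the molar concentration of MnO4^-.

0.1406 mol/L

n(S2O3^2-) = 0.02906 × 0.2426 = 7.050 × 10^-3 mol
n(I2) = n(S2O3^2-)/2 = 3.525 × 10^-3 mol
From the 2:5 ratio, n(MnO4^-) in the aliquot = 2/5 × 3.525 × 10^-3 = 1.410 × 10^-3 mol
[MnO4^-] = 1.410 × 10^-3 / 0.01003 = 0.1406 mol/L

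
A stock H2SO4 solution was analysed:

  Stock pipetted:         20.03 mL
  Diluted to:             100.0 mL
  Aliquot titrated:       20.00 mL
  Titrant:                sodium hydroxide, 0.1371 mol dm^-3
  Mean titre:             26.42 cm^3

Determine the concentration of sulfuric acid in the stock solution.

0.4521 mol/L

H2SO4 + 2 NaOH → Na2SO4 + 2 H2O
n(NaOH) = 0.02642 × 0.1371 = 3.622 × 10^-3 mol
From the 1:2 ratio, n(H2SO4) in the aliquot = 1/2 × 3.622 × 10^-3 = 1.811 × 10^-3 mol
[H2SO4]_dilute = 1.811 × 10^-3 / 0.02000 = 0.09055 mol/L
Dilution factor = 100.0 / 20.03 = 4.993
[H2SO4]_stock = 0.09055 × 4.993 = 0.4521 mol/L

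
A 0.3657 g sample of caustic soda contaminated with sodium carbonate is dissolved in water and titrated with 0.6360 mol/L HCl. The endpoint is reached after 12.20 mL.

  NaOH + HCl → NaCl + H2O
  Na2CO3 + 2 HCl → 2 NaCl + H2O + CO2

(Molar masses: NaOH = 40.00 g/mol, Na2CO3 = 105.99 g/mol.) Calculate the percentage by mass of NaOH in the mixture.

38.30 %

n(HCl) = 0.01220 × 0.6360 = 7.759 × 10^-3 mol
Let x = n(NaOH), y = n(Na2CO3).
Titrant: 1x + 2y = 7.759 × 10^-3;  mass: 40.00x + 105.99y = 0.3657
Solving, x = 3.501 × 10^-3 mol, y = 2.129 × 10^-3 mol
mass of NaOH = 3.501 × 10^-3 × 40.00 = 0.1401 g
% NaOH = 0.1401 / 0.3657 × 100 = 38.30 %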